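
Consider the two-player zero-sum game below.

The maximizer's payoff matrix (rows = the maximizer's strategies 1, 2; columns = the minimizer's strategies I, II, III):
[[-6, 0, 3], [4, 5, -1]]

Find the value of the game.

3/7

Column II is strictly dominated by I for the minimizer (it gives the maximizer more in every row).
The remaining 2×2 game on (1, 2) × (I, III) has no saddle point. Let the maximizer play 1 with probability p; indifference gives −6p + 4(1−p) = 3p − (1−p), so p = 5/14.
Similarly the minimizer's optimal q on I is 2/7, and the value is -6·(2/7) + (3)·(5/7) = 3/7.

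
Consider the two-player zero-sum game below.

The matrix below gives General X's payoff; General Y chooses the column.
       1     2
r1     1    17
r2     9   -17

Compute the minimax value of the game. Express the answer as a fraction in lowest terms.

85/21

Row minima are 1 and -17, so General X's maximin is 1; column maxima are 9 and 17, so General Y's minimax is 9. These differ, so the equilibrium is in mixed strategies.
Let General X play r1 with probability p. General Y is indifferent when p + 9(1−p) = 17p − 17(1−p), giving p = 13/21.
Let General Y play 1 with probability q. General X is indifferent when q + 17(1−q) = 9q − 17(1−q), giving q = 17/21.
The value is 1·(17/21) + (17)·(4/21) = 85/21.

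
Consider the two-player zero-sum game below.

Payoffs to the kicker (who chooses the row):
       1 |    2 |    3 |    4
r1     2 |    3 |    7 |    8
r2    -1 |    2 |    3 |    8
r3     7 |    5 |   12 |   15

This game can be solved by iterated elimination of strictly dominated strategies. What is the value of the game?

5

Column 4 is strictly dominated by 1 for the goalkeeper (2<8, -1<8, 7<15); eliminate 4.
Row r1 is strictly dominated by row r3 (7>2, 5>3, 12>7); eliminate r1.
Row r2 is strictly dominated by row r3 (7>-1, 5>2, 12>3); eliminate r2.
Column 3 is strictly dominated by 1 for the goalkeeper (7<12); eliminate 3.
Column 1 is strictly dominated by 2 for the goalkeeper (5<7); eliminate 1.
Only (r3, 2) remains, with payoff 5.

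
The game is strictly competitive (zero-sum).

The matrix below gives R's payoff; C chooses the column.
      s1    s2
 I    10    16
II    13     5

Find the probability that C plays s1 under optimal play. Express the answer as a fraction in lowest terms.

11/14

Row minima are 10 and 5, so R's maximin is 10; column maxima are 13 and 16, so C's minimax is 13. These differ, so the equilibrium is in mixed strategies.
Let C play s1 with probability q. R is indifferent when 10q + 16(1−q) = 13q + 5(1−q), giving q = 11/14.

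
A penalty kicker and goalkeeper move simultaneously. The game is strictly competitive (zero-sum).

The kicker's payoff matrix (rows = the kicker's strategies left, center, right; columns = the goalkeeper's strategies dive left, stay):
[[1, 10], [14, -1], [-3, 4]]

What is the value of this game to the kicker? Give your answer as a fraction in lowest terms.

47/8

Row right is strictly dominated by row left, so the kicker never plays it.
The remaining 2×2 game on (left, center) × (dive left, stay) has no saddle point. Let the kicker play left with probability p; indifference gives p + 14(1−p) = 10p − (1−p), so p = 5/8.
Similarly the goalkeeper's optimal q on dive left is 11/24, and the value is 1·(11/24) + (10)·(13/24) = 47/8.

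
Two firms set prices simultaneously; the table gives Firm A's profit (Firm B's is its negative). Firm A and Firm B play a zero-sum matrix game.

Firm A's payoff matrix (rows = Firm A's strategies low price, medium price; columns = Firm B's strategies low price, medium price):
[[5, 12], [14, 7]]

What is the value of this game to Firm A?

Row minima are 5 and 7, so Firm A's maximin is 7; column maxima are 14 and 12, so Firm B's minimax is 12. These differ, so the equilibrium is in mixed strategies.
Let Firm A play low price with probability p. Firm B is indifferent when 5p + 14(1−p) = 12p + 7(1−p), giving p = 1/2.
Let Firm B play low price with probability q. Firm A is indifferent when 5q + 12(1−q) = 14q + 7(1−q), giving q = 5/14.
The value is 5·(5/14) + (12)·(9/14) = 19/2.

19/2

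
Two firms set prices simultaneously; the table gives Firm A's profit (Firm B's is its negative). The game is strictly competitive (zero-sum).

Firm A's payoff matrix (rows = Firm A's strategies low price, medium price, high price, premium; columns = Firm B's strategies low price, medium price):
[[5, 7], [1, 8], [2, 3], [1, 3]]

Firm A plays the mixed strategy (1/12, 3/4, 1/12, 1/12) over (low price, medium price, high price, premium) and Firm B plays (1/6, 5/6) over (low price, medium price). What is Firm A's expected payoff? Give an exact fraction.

Against (1/6, 5/6), each row's expected payoff is low price: 20/3; medium price: 41/6; high price: 17/6; premium: 8/3.
Taking the (1/12, 3/4, 1/12, 1/12)-weighted average: (1/12)·(20/3) + (3/4)·(41/6) + (1/12)·(17/6) + (1/12)·(8/3) = 221/36.

221/36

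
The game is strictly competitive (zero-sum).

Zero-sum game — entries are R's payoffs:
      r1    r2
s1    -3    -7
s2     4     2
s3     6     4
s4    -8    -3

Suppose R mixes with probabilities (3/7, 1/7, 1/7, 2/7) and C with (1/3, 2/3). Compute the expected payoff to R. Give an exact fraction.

Against (1/3, 2/3), each row's expected payoff is s1: -17/3; s2: 8/3; s3: 14/3; s4: -14/3.
Taking the (3/7, 1/7, 1/7, 2/7)-weighted average: (3/7)·(-17/3) + (1/7)·(8/3) + (1/7)·(14/3) + (2/7)·(-14/3) = -19/7.

-19/7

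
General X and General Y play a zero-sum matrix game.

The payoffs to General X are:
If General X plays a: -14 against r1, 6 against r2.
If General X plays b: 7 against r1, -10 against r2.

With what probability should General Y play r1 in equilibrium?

Row minima are -14 and -10, so General X's maximin is -10; column maxima are 7 and 6, so General Y's minimax is 6. These differ, so the equilibrium is in mixed strategies.
Let General Y play r1 with probability q. General X is indifferent when −14q + 6(1−q) = 7q − 10(1−q), giving q = 16/37.

16/37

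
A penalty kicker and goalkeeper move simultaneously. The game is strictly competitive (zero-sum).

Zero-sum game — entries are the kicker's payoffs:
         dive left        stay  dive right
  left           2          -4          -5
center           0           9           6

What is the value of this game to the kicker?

Column stay is strictly dominated by dive right for the goalkeeper (it gives the kicker more in every row).
The remaining 2×2 game on (left, center) × (dive left, dive right) has no saddle point. Let the kicker play left with probability p; indifference gives 2p = −5p + 6(1−p), so p = 6/13.
Similarly the goalkeeper's optimal q on dive left is 11/13, and the value is 2·(11/13) + (-5)·(2/13) = 12/13.

12/13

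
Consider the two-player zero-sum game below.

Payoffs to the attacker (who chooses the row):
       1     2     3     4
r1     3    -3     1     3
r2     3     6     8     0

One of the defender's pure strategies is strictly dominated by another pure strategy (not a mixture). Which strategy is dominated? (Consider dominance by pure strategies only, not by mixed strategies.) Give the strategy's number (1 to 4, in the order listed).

3

The defender prefers columns that give the attacker less. Compare 3 with 2: -3 < 1, 6 < 8.
So 2 strictly dominates 3 for the defender; 3 is strictly dominated.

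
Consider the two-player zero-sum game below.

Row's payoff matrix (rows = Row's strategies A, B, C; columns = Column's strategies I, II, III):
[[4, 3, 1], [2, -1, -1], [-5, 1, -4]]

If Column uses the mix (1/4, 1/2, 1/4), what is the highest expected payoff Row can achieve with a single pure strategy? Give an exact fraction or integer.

11/4

A: (4)·(1/4) + (3)·(1/2) + (1)·(1/4) = 11/4.
B: (2)·(1/4) + (-1)·(1/2) + (-1)·(1/4) = -1/4.
C: (-5)·(1/4) + (1)·(1/2) + (-4)·(1/4) = -7/4.
The best pure response is A with expected payoff 11/4.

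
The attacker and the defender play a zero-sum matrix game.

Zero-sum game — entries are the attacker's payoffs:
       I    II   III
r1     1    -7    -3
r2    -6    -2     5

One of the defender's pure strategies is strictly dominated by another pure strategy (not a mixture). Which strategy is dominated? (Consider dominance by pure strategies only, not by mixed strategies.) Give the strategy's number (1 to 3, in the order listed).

3

The defender prefers columns that give the attacker less. Compare III with II: -7 < -3, -2 < 5.
So II strictly dominates III for the defender; III is strictly dominated.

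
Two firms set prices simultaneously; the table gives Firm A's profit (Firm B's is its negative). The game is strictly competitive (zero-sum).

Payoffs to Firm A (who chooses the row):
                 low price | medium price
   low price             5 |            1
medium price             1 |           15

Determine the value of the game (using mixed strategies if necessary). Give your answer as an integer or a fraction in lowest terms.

37/9

Row minima are 1 and 1, so Firm A's maximin is 1; column maxima are 5 and 15, so Firm B's minimax is 5. These differ, so the equilibrium is in mixed strategies.
Let Firm A play low price with probability p. Firm B is indifferent when 5p + (1−p) = p + 15(1−p), giving p = 7/9.
Let Firm B play low price with probability q. Firm A is indifferent when 5q + (1−q) = q + 15(1−q), giving q = 7/9.
The value is 5·(7/9) + (1)·(2/9) = 37/9.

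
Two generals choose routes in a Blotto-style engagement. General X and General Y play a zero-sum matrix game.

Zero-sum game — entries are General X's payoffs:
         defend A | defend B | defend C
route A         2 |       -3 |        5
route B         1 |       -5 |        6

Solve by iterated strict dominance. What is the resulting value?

Column defend C is strictly dominated by defend A for General Y (2<5, 1<6); eliminate defend C.
Row route B is strictly dominated by row route A (2>1, -3>-5); eliminate route B.
Column defend A is strictly dominated by defend B for General Y (-3<2); eliminate defend A.
Only (route A, defend B) remains, with payoff -3.

-3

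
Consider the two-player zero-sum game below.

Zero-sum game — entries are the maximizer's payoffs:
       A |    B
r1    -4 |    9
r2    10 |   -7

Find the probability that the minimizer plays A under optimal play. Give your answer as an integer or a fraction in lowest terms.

Row minima are -4 and -7, so the maximizer's maximin is -4; column maxima are 10 and 9, so the minimizer's minimax is 9. These differ, so the equilibrium is in mixed strategies.
Let the minimizer play A with probability q. The maximizer is indifferent when −4q + 9(1−q) = 10q − 7(1−q), giving q = 8/15.

8/15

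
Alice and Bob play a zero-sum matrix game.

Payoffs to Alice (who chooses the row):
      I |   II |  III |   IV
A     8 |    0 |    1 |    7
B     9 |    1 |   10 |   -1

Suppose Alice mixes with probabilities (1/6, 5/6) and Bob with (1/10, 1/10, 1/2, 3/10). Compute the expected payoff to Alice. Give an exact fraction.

319/60

Against (1/10, 1/10, 1/2, 3/10), each row's expected payoff is A: 17/5; B: 57/10.
Taking the (1/6, 5/6)-weighted average: (1/6)·(17/5) + (5/6)·(57/10) = 319/60.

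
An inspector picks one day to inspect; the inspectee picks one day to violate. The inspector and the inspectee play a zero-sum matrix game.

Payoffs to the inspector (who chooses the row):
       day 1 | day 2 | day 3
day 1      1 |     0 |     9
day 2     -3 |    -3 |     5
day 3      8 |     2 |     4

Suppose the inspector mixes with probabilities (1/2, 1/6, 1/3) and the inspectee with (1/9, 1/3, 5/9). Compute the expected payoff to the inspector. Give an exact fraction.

Against (1/9, 1/3, 5/9), each row's expected payoff is day 1: 46/9; day 2: 13/9; day 3: 34/9.
Taking the (1/2, 1/6, 1/3)-weighted average: (1/2)·(46/9) + (1/6)·(13/9) + (1/3)·(34/9) = 73/18.

73/18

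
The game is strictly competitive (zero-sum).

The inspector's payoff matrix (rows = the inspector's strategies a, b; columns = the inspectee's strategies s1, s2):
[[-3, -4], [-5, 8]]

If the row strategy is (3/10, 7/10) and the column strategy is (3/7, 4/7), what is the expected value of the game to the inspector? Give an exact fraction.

Against (3/7, 4/7), each row's expected payoff is a: -25/7; b: 17/7.
Taking the (3/10, 7/10)-weighted average: (3/10)·(-25/7) + (7/10)·(17/7) = 22/35.

22/35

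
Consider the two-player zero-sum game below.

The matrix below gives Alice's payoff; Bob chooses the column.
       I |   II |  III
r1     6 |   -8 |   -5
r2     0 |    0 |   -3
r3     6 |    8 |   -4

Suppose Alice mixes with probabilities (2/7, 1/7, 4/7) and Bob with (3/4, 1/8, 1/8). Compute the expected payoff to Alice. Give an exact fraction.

29/8

Against (3/4, 1/8, 1/8), each row's expected payoff is r1: 23/8; r2: -3/8; r3: 5.
Taking the (2/7, 1/7, 4/7)-weighted average: (2/7)·(23/8) + (1/7)·(-3/8) + (4/7)·(5) = 29/8.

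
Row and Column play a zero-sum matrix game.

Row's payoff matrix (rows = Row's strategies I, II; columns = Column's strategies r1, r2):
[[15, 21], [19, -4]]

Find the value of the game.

Row minima are 15 and -4, so Row's maximin is 15; column maxima are 19 and 21, so Column's minimax is 19. These differ, so the equilibrium is in mixed strategies.
Let Row play I with probability p. Column is indifferent when 15p + 19(1−p) = 21p − 4(1−p), giving p = 23/29.
Let Column play r1 with probability q. Row is indifferent when 15q + 21(1−q) = 19q − 4(1−q), giving q = 25/29.
The value is 15·(25/29) + (21)·(4/29) = 459/29.

459/29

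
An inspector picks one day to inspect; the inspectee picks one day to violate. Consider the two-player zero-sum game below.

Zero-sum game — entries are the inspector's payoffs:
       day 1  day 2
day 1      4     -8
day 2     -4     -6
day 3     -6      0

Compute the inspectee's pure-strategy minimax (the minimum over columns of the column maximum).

The worst case (largest entry) in each column is day 1: 4, day 2: 0.
The best (smallest) of these is 0.

0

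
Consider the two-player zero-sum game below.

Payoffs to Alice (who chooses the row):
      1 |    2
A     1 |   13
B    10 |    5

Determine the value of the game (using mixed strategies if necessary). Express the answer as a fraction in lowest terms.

125/17

Row minima are 1 and 5, so Alice's maximin is 5; column maxima are 10 and 13, so Bob's minimax is 10. These differ, so the equilibrium is in mixed strategies.
Let Alice play A with probability p. Bob is indifferent when p + 10(1−p) = 13p + 5(1−p), giving p = 5/17.
Let Bob play 1 with probability q. Alice is indifferent when q + 13(1−q) = 10q + 5(1−q), giving q = 8/17.
The value is 1·(8/17) + (13)·(9/17) = 125/17.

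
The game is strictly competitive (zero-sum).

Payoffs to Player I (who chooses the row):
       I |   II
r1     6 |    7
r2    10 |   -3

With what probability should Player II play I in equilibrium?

5/7

Row minima are 6 and -3, so Player I's maximin is 6; column maxima are 10 and 7, so Player II's minimax is 7. These differ, so the equilibrium is in mixed strategies.
Let Player II play I with probability q. Player I is indifferent when 6q + 7(1−q) = 10q − 3(1−q), giving q = 5/7.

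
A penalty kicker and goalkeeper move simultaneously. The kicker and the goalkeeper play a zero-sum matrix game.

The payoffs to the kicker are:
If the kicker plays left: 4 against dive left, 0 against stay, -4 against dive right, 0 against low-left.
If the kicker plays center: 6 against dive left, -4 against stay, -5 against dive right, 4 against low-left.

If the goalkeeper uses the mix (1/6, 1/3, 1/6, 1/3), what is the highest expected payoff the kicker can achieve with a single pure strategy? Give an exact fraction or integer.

left: (4)·(1/6) + (0)·(1/3) + (-4)·(1/6) + (0)·(1/3) = 0.
center: (6)·(1/6) + (-4)·(1/3) + (-5)·(1/6) + (4)·(1/3) = 1/6.
The best pure response is center with expected payoff 1/6.

1/6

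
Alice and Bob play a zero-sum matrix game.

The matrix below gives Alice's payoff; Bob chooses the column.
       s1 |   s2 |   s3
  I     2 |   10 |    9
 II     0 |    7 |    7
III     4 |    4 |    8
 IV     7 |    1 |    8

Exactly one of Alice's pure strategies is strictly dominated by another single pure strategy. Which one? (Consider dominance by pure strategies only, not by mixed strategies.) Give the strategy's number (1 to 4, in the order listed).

Compare II with I: 2 > 0, 10 > 7, 9 > 7.
So I strictly dominates II for Alice; II is strictly dominated.

2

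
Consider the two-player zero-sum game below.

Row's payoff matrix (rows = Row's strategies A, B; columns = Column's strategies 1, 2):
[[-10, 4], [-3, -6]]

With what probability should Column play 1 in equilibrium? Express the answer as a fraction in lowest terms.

Row minima are -10 and -6, so Row's maximin is -6; column maxima are -3 and 4, so Column's minimax is -3. These differ, so the equilibrium is in mixed strategies.
Let Column play 1 with probability q. Row is indifferent when −10q + 4(1−q) = −3q − 6(1−q), giving q = 10/17.

10/17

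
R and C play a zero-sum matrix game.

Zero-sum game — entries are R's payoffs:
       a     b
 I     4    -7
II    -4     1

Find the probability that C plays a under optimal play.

Row minima are -7 and -4, so R's maximin is -4; column maxima are 4 and 1, so C's minimax is 1. These differ, so the equilibrium is in mixed strategies.
Let C play a with probability q. R is indifferent when 4q − 7(1−q) = −4q + (1−q), giving q = 1/2.

1/2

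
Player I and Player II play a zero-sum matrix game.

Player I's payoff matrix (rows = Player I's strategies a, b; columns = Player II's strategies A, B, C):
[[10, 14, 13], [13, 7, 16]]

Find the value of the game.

Column C is strictly dominated by A for Player II (it gives Player I more in every row).
The remaining 2×2 game on (a, b) × (A, B) has no saddle point. Let Player I play a with probability p; indifference gives 10p + 13(1−p) = 14p + 7(1−p), so p = 3/5.
Similarly Player II's optimal q on A is 7/10, and the value is 10·(7/10) + (14)·(3/10) = 56/5.

56/5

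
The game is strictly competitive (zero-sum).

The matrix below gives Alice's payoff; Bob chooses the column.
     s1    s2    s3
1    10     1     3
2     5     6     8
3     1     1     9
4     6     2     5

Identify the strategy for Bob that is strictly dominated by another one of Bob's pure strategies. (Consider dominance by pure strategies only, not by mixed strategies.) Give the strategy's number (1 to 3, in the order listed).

3

Bob prefers columns that give Alice less. Compare s3 with s2: 1 < 3, 6 < 8, 1 < 9, 2 < 5.
So s2 strictly dominates s3 for Bob; s3 is strictly dominated.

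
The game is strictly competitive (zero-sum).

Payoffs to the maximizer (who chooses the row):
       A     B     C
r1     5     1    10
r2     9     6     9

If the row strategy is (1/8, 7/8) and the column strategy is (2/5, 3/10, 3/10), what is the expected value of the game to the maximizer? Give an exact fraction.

31/4

Against (2/5, 3/10, 3/10), each row's expected payoff is r1: 53/10; r2: 81/10.
Taking the (1/8, 7/8)-weighted average: (1/8)·(53/10) + (7/8)·(81/10) = 31/4.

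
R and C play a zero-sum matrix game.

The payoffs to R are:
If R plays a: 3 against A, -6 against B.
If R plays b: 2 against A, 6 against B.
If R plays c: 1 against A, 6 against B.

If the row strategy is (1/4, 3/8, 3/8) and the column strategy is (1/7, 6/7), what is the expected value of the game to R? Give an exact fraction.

159/56

Against (1/7, 6/7), each row's expected payoff is a: -33/7; b: 38/7; c: 37/7.
Taking the (1/4, 3/8, 3/8)-weighted average: (1/4)·(-33/7) + (3/8)·(38/7) + (3/8)·(37/7) = 159/56.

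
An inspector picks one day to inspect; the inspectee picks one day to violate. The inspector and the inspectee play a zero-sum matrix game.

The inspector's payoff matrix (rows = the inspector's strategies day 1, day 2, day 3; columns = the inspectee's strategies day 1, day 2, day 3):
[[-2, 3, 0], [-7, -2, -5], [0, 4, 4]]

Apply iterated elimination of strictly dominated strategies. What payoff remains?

Column day 2 is strictly dominated by day 1 for the inspectee (-2<3, -7<-2, 0<4); eliminate day 2.
Column day 3 is strictly dominated by day 1 for the inspectee (-2<0, -7<-5, 0<4); eliminate day 3.
Row day 2 is strictly dominated by row day 1 (-2>-7); eliminate day 2.
Row day 1 is strictly dominated by row day 3 (0>-2); eliminate day 1.
Only (day 3, day 1) remains, with payoff 0.

0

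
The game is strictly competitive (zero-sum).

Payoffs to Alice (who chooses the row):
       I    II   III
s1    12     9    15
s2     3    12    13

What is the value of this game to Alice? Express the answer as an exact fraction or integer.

39/4

Column III is strictly dominated by II for Bob (it gives Alice more in every row).
The remaining 2×2 game on (s1, s2) × (I, II) has no saddle point. Let Alice play s1 with probability p; indifference gives 12p + 3(1−p) = 9p + 12(1−p), so p = 3/4.
Similarly Bob's optimal q on I is 1/4, and the value is 12·(1/4) + (9)·(3/4) = 39/4.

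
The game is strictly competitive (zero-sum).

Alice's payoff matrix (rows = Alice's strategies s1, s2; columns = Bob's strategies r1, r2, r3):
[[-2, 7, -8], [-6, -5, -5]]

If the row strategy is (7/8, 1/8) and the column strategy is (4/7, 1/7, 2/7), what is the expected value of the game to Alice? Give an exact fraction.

Against (4/7, 1/7, 2/7), each row's expected payoff is s1: -17/7; s2: -39/7.
Taking the (7/8, 1/8)-weighted average: (7/8)·(-17/7) + (1/8)·(-39/7) = -79/28.

-79/28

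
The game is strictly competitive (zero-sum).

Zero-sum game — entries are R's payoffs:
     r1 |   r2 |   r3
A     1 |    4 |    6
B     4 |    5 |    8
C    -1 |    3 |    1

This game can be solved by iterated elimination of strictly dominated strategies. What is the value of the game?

4

Column r2 is strictly dominated by r1 for C (1<4, 4<5, -1<3); eliminate r2.
Column r3 is strictly dominated by r1 for C (1<6, 4<8, -1<1); eliminate r3.
Row A is strictly dominated by row B (4>1); eliminate A.
Row C is strictly dominated by row B (4>-1); eliminate C.
Only (B, r1) remains, with payoff 4.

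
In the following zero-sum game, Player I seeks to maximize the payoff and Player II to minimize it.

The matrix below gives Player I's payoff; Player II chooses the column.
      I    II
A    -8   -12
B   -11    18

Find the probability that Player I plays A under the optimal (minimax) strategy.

Row minima are -12 and -11, so Player I's maximin is -11; column maxima are -8 and 18, so Player II's minimax is -8. These differ, so the equilibrium is in mixed strategies.
Let Player I play A with probability p. Player II is indifferent when −8p − 11(1−p) = −12p + 18(1−p), giving p = 29/33.

29/33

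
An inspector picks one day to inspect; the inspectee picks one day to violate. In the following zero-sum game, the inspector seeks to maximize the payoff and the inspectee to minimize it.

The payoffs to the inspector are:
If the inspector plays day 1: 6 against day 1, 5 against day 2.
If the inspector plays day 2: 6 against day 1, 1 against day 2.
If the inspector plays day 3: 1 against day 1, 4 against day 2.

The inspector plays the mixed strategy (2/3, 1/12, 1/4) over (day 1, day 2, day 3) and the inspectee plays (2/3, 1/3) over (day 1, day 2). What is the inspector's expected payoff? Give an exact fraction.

167/36

Against (2/3, 1/3), each row's expected payoff is day 1: 17/3; day 2: 13/3; day 3: 2.
Taking the (2/3, 1/12, 1/4)-weighted average: (2/3)·(17/3) + (1/12)·(13/3) + (1/4)·(2) = 167/36.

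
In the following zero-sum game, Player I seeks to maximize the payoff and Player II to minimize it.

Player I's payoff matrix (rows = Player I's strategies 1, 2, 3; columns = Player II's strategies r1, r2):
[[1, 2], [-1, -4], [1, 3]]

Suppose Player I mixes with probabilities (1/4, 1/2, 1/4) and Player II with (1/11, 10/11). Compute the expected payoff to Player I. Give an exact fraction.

-15/22

Against (1/11, 10/11), each row's expected payoff is 1: 21/11; 2: -41/11; 3: 31/11.
Taking the (1/4, 1/2, 1/4)-weighted average: (1/4)·(21/11) + (1/2)·(-41/11) + (1/4)·(31/11) = -15/22.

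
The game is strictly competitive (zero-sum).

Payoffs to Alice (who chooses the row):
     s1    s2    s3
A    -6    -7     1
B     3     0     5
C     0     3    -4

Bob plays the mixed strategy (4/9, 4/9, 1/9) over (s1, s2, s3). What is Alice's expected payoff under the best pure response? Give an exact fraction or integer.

17/9

A: (-6)·(4/9) + (-7)·(4/9) + (1)·(1/9) = -17/3.
B: (3)·(4/9) + (0)·(4/9) + (5)·(1/9) = 17/9.
C: (0)·(4/9) + (3)·(4/9) + (-4)·(1/9) = 8/9.
The best pure response is B with expected payoff 17/9.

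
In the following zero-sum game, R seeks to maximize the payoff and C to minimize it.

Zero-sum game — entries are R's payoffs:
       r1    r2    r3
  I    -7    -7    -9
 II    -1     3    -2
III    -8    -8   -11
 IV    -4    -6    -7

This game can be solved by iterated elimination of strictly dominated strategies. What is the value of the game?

Row I is strictly dominated by row II (-1>-7, 3>-7, -2>-9); eliminate I.
Column r2 is strictly dominated by r3 for C (-2<3, -11<-8, -7<-6); eliminate r2.
Row IV is strictly dominated by row II (-1>-4, -2>-7); eliminate IV.
Column r1 is strictly dominated by r3 for C (-2<-1, -11<-8); eliminate r1.
Row III is strictly dominated by row II (-2>-11); eliminate III.
Only (II, r3) remains, with payoff -2.

-2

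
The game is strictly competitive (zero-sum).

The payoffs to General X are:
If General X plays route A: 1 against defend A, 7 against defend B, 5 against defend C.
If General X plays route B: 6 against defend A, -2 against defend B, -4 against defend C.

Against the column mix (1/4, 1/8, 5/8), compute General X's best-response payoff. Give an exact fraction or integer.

route A: (1)·(1/4) + (7)·(1/8) + (5)·(5/8) = 17/4.
route B: (6)·(1/4) + (-2)·(1/8) + (-4)·(5/8) = -5/4.
The best pure response is route A with expected payoff 17/4.

17/4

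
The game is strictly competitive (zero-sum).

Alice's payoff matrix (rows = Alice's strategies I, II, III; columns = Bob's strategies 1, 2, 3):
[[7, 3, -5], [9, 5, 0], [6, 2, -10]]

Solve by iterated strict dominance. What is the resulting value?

0

Column 2 is strictly dominated by 3 for Bob (-5<3, 0<5, -10<2); eliminate 2.
Column 1 is strictly dominated by 3 for Bob (-5<7, 0<9, -10<6); eliminate 1.
Row I is strictly dominated by row II (0>-5); eliminate I.
Row III is strictly dominated by row II (0>-10); eliminate III.
Only (II, 3) remains, with payoff 0.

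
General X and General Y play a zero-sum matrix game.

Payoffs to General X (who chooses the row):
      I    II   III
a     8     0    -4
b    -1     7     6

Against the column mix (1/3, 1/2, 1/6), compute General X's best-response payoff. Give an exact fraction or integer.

a: (8)·(1/3) + (0)·(1/2) + (-4)·(1/6) = 2.
b: (-1)·(1/3) + (7)·(1/2) + (6)·(1/6) = 25/6.
The best pure response is b with expected payoff 25/6.

25/6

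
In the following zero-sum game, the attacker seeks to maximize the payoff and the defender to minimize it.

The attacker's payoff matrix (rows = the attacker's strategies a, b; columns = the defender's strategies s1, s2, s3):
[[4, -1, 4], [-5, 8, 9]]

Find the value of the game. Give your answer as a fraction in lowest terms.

Column s3 is strictly dominated by s2 for the defender (it gives the attacker more in every row).
The remaining 2×2 game on (a, b) × (s1, s2) has no saddle point. Let the attacker play a with probability p; indifference gives 4p − 5(1−p) = −p + 8(1−p), so p = 13/18.
Similarly the defender's optimal q on s1 is 1/2, and the value is 4·(1/2) + (-1)·(1/2) = 3/2.

3/2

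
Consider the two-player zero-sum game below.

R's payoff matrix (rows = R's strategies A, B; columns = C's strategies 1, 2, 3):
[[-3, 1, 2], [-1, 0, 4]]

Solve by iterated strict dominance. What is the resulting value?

Column 3 is strictly dominated by 1 for C (-3<2, -1<4); eliminate 3.
Column 2 is strictly dominated by 1 for C (-3<1, -1<0); eliminate 2.
Row A is strictly dominated by row B (-1>-3); eliminate A.
Only (B, 1) remains, with payoff -1.

-1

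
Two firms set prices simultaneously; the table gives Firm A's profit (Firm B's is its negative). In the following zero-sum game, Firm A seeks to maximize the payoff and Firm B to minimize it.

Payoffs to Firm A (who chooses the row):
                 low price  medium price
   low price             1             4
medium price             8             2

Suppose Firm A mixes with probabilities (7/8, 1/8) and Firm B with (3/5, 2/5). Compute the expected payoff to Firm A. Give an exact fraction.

21/8

Against (3/5, 2/5), each row's expected payoff is low price: 11/5; medium price: 28/5.
Taking the (7/8, 1/8)-weighted average: (7/8)·(11/5) + (1/8)·(28/5) = 21/8.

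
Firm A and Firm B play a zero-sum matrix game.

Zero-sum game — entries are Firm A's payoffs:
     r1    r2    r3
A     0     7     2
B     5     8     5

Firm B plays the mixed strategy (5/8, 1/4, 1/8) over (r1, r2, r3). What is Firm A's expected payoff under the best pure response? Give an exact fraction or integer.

23/4

A: (0)·(5/8) + (7)·(1/4) + (2)·(1/8) = 2.
B: (5)·(5/8) + (8)·(1/4) + (5)·(1/8) = 23/4.
The best pure response is B with expected payoff 23/4.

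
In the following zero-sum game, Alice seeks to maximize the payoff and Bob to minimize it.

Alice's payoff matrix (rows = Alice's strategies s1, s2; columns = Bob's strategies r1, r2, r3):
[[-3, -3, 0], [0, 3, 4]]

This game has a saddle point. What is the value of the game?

Row minima: -3, 0 → Alice's maximin is 0.
Column maxima: 0, 3, 4 → Bob's minimax is 0.
They coincide at (s2, r1), so the value is 0.

0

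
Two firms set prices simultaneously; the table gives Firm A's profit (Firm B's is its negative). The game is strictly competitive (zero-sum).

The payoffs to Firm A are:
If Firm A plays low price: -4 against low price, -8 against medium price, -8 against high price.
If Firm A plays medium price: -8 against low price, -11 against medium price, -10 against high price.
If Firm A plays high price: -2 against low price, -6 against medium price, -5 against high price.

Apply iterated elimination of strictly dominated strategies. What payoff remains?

-6

Row low price is strictly dominated by row high price (-2>-4, -6>-8, -5>-8); eliminate low price.
Column high price is strictly dominated by medium price for Firm B (-11<-10, -6<-5); eliminate high price.
Row medium price is strictly dominated by row high price (-2>-8, -6>-11); eliminate medium price.
Column low price is strictly dominated by medium price for Firm B (-6<-2); eliminate low price.
Only (high price, medium price) remains, with payoff -6.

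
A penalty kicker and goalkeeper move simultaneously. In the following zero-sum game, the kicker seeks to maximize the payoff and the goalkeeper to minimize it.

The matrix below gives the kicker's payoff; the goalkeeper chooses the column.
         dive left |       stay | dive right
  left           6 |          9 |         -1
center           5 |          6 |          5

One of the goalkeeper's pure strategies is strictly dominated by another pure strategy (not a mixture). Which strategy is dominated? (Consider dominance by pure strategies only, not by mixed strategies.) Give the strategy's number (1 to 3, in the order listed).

2

The goalkeeper prefers columns that give the kicker less. Compare stay with dive left: 6 < 9, 5 < 6.
So dive left strictly dominates stay for the goalkeeper; stay is strictly dominated.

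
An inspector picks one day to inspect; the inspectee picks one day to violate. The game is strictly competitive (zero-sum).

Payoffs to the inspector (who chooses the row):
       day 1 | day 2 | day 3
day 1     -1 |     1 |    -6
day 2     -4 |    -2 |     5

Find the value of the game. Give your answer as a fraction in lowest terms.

-29/14

Column day 2 is strictly dominated by day 1 for the inspectee (it gives the inspector more in every row).
The remaining 2×2 game on (day 1, day 2) × (day 1, day 3) has no saddle point. Let the inspector play day 1 with probability p; indifference gives −p − 4(1−p) = −6p + 5(1−p), so p = 9/14.
Similarly the inspectee's optimal q on day 1 is 11/14, and the value is -1·(11/14) + (-6)·(3/14) = -29/14.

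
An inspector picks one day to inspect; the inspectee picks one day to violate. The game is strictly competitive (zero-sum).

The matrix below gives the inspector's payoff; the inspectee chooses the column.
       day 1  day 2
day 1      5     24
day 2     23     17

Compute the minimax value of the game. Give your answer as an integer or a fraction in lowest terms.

Row minima are 5 and 17, so the inspector's maximin is 17; column maxima are 23 and 24, so the inspectee's minimax is 23. These differ, so the equilibrium is in mixed strategies.
Let the inspector play day 1 with probability p. The inspectee is indifferent when 5p + 23(1−p) = 24p + 17(1−p), giving p = 6/25.
Let the inspectee play day 1 with probability q. The inspector is indifferent when 5q + 24(1−q) = 23q + 17(1−q), giving q = 7/25.
The value is 5·(7/25) + (24)·(18/25) = 467/25.

467/25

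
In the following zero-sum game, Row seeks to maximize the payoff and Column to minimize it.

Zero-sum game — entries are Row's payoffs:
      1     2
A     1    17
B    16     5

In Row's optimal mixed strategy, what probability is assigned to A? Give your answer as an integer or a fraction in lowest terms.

Row minima are 1 and 5, so Row's maximin is 5; column maxima are 16 and 17, so Column's minimax is 16. These differ, so the equilibrium is in mixed strategies.
Let Row play A with probability p. Column is indifferent when p + 16(1−p) = 17p + 5(1−p), giving p = 11/27.

11/27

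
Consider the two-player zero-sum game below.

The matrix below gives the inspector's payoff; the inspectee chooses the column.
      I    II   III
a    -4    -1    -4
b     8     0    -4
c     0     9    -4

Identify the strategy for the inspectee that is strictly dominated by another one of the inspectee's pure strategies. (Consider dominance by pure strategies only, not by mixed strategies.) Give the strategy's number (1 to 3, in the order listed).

2

The inspectee prefers columns that give the inspector less. Compare II with III: -4 < -1, -4 < 0, -4 < 9.
So III strictly dominates II for the inspectee; II is strictly dominated.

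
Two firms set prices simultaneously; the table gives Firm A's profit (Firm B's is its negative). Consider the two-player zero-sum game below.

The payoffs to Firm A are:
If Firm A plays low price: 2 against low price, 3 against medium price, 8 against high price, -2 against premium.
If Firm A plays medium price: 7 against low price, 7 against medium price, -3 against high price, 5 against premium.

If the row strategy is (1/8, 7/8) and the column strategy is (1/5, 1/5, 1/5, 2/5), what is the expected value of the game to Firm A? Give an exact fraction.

Against (1/5, 1/5, 1/5, 2/5), each row's expected payoff is low price: 9/5; medium price: 21/5.
Taking the (1/8, 7/8)-weighted average: (1/8)·(9/5) + (7/8)·(21/5) = 39/10.

39/10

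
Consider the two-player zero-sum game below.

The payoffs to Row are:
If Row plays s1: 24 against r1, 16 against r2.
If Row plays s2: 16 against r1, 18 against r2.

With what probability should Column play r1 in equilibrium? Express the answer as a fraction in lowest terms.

Row minima are 16 and 16, so Row's maximin is 16; column maxima are 24 and 18, so Column's minimax is 18. These differ, so the equilibrium is in mixed strategies.
Let Column play r1 with probability q. Row is indifferent when 24q + 16(1−q) = 16q + 18(1−q), giving q = 1/5.

1/5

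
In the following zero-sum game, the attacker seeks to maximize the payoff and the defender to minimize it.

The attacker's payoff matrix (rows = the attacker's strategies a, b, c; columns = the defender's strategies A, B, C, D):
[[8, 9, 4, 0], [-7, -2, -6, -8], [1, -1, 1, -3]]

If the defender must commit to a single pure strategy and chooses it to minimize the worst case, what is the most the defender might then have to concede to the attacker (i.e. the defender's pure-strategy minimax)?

The worst case (largest entry) in each column is A: 8, B: 9, C: 4, D: 0.
The best (smallest) of these is 0.

0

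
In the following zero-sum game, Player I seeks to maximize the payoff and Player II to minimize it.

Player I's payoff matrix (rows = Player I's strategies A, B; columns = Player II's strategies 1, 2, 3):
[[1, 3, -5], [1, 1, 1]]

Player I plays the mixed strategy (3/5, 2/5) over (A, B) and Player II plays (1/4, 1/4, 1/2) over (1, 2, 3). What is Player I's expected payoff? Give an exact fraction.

-1/2

Against (1/4, 1/4, 1/2), each row's expected payoff is A: -3/2; B: 1.
Taking the (3/5, 2/5)-weighted average: (3/5)·(-3/2) + (2/5)·(1) = -1/2.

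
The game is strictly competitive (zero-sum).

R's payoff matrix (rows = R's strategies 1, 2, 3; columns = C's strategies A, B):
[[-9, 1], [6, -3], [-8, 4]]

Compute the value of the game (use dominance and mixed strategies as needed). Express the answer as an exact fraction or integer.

Row 1 is strictly dominated by row 3, so R never plays it.
The remaining 2×2 game on (2, 3) × (A, B) has no saddle point. Let R play 2 with probability p; indifference gives 6p − 8(1−p) = −3p + 4(1−p), so p = 4/7.
Similarly C's optimal q on A is 1/3, and the value is 6·(1/3) + (-3)·(2/3) = 0.

0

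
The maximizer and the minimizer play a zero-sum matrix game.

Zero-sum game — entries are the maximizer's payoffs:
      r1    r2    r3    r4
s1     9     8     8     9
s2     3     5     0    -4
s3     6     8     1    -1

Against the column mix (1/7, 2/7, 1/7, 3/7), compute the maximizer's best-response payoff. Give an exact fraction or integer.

s1: (9)·(1/7) + (8)·(2/7) + (8)·(1/7) + (9)·(3/7) = 60/7.
s2: (3)·(1/7) + (5)·(2/7) + (0)·(1/7) + (-4)·(3/7) = 1/7.
s3: (6)·(1/7) + (8)·(2/7) + (1)·(1/7) + (-1)·(3/7) = 20/7.
The best pure response is s1 with expected payoff 60/7.

60/7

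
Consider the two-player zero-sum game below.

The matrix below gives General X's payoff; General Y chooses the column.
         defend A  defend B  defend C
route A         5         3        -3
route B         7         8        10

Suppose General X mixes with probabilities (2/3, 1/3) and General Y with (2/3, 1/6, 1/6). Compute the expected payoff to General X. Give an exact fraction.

Against (2/3, 1/6, 1/6), each row's expected payoff is route A: 10/3; route B: 23/3.
Taking the (2/3, 1/3)-weighted average: (2/3)·(10/3) + (1/3)·(23/3) = 43/9.

43/9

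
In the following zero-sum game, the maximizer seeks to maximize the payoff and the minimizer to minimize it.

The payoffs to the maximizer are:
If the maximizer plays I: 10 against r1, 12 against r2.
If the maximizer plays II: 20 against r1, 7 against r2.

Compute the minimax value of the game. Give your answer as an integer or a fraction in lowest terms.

Row minima are 10 and 7, so the maximizer's maximin is 10; column maxima are 20 and 12, so the minimizer's minimax is 12. These differ, so the equilibrium is in mixed strategies.
Let the maximizer play I with probability p. The minimizer is indifferent when 10p + 20(1−p) = 12p + 7(1−p), giving p = 13/15.
Let the minimizer play r1 with probability q. The maximizer is indifferent when 10q + 12(1−q) = 20q + 7(1−q), giving q = 1/3.
The value is 10·(1/3) + (12)·(2/3) = 34/3.

34/3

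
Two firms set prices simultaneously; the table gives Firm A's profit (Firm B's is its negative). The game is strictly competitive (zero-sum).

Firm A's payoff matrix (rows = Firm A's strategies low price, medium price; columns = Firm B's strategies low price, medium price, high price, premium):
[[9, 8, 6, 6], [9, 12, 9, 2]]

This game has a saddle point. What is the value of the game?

Row minima: 6, 2 → Firm A's maximin is 6.
Column maxima: 9, 12, 9, 6 → Firm B's minimax is 6.
They coincide at (low price, premium), so the value is 6.

6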